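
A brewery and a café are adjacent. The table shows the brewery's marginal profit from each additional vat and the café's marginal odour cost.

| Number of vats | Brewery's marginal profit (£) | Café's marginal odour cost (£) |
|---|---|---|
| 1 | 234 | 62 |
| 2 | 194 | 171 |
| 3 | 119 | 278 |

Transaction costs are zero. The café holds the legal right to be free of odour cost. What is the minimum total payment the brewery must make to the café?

£233

Efficient level: marginal profit ≥ marginal odour cost through level 2, so k* = 2.
With the café holding the right, the brewery must at least compensate total damage at k*: 62 + 171 = 233.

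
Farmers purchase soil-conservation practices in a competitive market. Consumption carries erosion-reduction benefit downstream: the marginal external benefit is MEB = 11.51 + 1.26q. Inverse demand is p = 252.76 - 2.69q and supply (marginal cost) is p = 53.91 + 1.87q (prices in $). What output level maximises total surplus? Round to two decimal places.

Social marginal benefit = demand + MEB = 264.27 - 1.43q.
Set SMB = MC: 264.27 - 1.43q = 53.91 + 1.87q → q* = 63.7455.

q* = 63.75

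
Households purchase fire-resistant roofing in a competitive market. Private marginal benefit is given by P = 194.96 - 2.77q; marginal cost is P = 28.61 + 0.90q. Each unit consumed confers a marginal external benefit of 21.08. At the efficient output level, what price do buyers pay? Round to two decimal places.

P = 53.49

Social marginal benefit = demand + MEB = 216.04 - 2.77q.
Set SMB = MC: 216.04 - 2.77q = 28.61 + 0.90q → q* = 51.0708.
Consumer price on the demand curve at q*: 194.96 − 2.77×51.0708 = 53.4939.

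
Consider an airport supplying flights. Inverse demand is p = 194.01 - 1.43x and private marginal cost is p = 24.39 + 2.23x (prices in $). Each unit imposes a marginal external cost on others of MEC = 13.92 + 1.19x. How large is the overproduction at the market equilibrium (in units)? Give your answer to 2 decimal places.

Market equilibrium (private): 24.39 + 2.23x = 194.01 - 1.43x → x_m = 46.3443.
Social marginal cost = private MC + MEC = 38.31 + 3.42x.
Set SMC = demand: 38.31 + 3.42x = 194.01 - 1.43x → x* = 32.1031.
Gap = |46.3443 − 32.1031| = 14.2412.

14.24 units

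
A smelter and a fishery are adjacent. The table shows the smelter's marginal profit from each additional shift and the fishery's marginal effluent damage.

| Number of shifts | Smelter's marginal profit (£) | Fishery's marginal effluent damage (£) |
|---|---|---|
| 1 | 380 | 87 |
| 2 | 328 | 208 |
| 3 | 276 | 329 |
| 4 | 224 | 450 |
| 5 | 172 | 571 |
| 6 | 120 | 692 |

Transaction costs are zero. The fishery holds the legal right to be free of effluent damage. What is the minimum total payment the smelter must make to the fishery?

Efficient level: marginal profit ≥ marginal effluent damage through level 2, so k* = 2.
With the fishery holding the right, the smelter must at least compensate total damage at k*: 87 + 208 = 295.

£295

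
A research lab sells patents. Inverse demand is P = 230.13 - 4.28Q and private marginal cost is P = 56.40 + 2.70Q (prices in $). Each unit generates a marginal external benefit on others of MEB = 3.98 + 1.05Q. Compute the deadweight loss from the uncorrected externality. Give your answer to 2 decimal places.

Market equilibrium (private): 56.40 + 2.70Q = 230.13 - 4.28Q → Q_m = 24.8897.
Social marginal cost = private MC − MEB = 52.42 + 1.65Q.
Set SMC = demand: 52.42 + 1.65Q = 230.13 - 4.28Q → Q* = 29.9680.
The loss is the area between SMC and demand from Q* to Q_m; with linear curves that's a triangle of height MEB(Q_m).
DWL = ½ × 5.0783 × 30.1142 = 76.4645.

DWL = $76.46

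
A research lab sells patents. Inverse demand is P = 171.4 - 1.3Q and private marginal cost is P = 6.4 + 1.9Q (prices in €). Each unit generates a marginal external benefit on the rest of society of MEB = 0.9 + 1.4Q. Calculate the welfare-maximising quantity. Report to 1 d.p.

Q* = 92.2

Social marginal cost = private MC − MEB = 5.5 + 0.5Q.
Set SMC = demand: 5.5 + 0.5Q = 171.4 - 1.3Q → Q* = 92.1667.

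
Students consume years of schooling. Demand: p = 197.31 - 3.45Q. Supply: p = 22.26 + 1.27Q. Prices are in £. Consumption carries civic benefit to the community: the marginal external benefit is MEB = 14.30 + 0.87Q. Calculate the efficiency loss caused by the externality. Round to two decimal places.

DWL = £281.60

Market equilibrium (private): 22.26 + 1.27Q = 197.31 - 3.45Q → Q_m = 37.0869.
Social marginal benefit = demand + MEB = 211.61 - 2.58Q.
Set SMB = MC: 211.61 - 2.58Q = 22.26 + 1.27Q → Q* = 49.1818.
The loss is the area between SMB and MC from Q* to Q_m; with linear curves that's a triangle of height MEB(Q_m).
DWL = ½ × 12.0949 × 46.5656 = 281.6031.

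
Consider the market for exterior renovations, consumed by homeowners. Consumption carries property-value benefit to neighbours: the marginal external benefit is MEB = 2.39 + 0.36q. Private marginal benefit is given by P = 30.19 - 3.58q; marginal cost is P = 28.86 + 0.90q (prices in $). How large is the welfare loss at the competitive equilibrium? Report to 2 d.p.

Market equilibrium (private): 28.86 + 0.90q = 30.19 - 3.58q → q_m = 0.2969.
Social marginal benefit = demand + MEB = 32.58 - 3.22q.
Set SMB = MC: 32.58 - 3.22q = 28.86 + 0.90q → q* = 0.9029.
Between q* and q_m the wedge SMB − MC runs linearly from 0 to MEB(q_m), so the loss is a triangle.
DWL = ½ × 0.6060 × 2.4969 = 0.7566.

DWL = $0.76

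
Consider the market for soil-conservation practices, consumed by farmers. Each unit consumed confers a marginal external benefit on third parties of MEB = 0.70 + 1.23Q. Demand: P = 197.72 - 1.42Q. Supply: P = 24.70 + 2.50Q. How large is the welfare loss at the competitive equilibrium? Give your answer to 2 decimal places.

DWL = 562.05

Market equilibrium (private): 24.70 + 2.50Q = 197.72 - 1.42Q → Q_m = 44.1378.
Social marginal benefit = demand + MEB = 198.42 - 0.19Q.
Set SMB = MC: 198.42 - 0.19Q = 24.70 + 2.50Q → Q* = 64.5799.
The loss is the area between SMB and MC from Q* to Q_m; with linear curves that's a triangle of height MEB(Q_m).
DWL = ½ × 20.4421 × 54.9894 = 562.0494.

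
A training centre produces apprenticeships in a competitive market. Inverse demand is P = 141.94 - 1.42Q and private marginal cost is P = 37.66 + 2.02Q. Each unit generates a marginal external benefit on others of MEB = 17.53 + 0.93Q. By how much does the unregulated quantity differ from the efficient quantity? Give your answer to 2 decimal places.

18.22 units

Market equilibrium (private): 37.66 + 2.02Q = 141.94 - 1.42Q → Q_m = 30.3140.
Social marginal cost = private MC − MEB = 20.13 + 1.09Q.
Set SMC = demand: 20.13 + 1.09Q = 141.94 - 1.42Q → Q* = 48.5299.
Gap = |30.3140 − 48.5299| = 18.2159.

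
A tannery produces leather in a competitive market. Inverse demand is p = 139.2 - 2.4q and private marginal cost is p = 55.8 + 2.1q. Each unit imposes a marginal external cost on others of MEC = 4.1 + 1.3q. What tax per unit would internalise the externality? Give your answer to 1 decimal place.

Social marginal cost = private MC + MEC = 59.9 + 3.4q.
Set SMC = demand: 59.9 + 3.4q = 139.2 - 2.4q → q* = 13.6724.
The Pigouvian tax equals MEC at q*: 4.1 + 1.3×13.6724 = 21.8741.

tax = 21.9 per unit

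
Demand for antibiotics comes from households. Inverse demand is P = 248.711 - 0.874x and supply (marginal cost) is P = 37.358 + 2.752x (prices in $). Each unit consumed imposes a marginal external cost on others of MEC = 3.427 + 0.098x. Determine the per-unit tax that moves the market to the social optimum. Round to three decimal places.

tax = $8.899 per unit

Social marginal benefit = demand − MEC = 245.284 - 0.972x.
Set SMB = MC: 245.284 - 0.972x = 37.358 + 2.752x → x* = 55.8340.
The Pigouvian tax equals MEC at x*: 3.427 + 0.098×55.8340 = 8.8987.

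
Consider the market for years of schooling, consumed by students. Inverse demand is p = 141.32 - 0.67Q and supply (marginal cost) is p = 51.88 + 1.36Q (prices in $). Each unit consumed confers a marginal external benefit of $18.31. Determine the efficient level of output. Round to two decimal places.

Q* = 53.08

Social marginal benefit = demand + MEB = 159.63 - 0.67Q.
Set SMB = MC: 159.63 - 0.67Q = 51.88 + 1.36Q → Q* = 53.0788.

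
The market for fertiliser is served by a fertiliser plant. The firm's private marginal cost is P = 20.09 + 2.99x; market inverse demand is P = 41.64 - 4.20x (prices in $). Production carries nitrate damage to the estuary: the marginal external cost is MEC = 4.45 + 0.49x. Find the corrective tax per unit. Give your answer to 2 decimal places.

Social marginal cost = private MC + MEC = 24.54 + 3.48x.
Set SMC = demand: 24.54 + 3.48x = 41.64 - 4.20x → x* = 2.2266.
The Pigouvian tax equals MEC at x*: 4.45 + 0.49×2.2266 = 5.5410.

tax = $5.54 per unit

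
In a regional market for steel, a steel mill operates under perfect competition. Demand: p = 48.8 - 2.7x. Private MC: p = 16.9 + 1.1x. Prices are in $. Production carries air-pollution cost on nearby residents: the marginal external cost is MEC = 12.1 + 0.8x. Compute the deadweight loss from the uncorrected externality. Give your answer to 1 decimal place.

Market equilibrium (private): 16.9 + 1.1x = 48.8 - 2.7x → x_m = 8.3947.
Social marginal cost = private MC + MEC = 29.0 + 1.9x.
Set SMC = demand: 29.0 + 1.9x = 48.8 - 2.7x → x* = 4.3043.
The welfare-loss triangle has base |x_m − x*| and height MEC(x_m) (the vertical gap between SMC and demand is zero at x* and MEC at x_m).
DWL = ½ × 4.0904 × 18.8158 = 38.4821.

DWL = $38.5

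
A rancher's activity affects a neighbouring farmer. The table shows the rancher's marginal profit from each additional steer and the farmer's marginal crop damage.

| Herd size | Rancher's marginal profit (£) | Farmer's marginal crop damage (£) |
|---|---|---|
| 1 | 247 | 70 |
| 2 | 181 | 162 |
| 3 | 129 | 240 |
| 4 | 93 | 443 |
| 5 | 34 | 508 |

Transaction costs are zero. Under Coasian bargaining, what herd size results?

Bargaining reaches the level where marginal profit last exceeds marginal crop damage.
That holds through level 2 (181 ≥ 162) but not at 3 (129 < 240).

2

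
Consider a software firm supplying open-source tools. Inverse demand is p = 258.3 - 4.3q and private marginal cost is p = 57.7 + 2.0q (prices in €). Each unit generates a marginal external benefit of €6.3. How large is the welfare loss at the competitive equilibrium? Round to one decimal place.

Market equilibrium (private): 57.7 + 2.0q = 258.3 - 4.3q → q_m = 31.8413.
Social marginal cost = private MC − MEB = 51.4 + 2.0q.
Set SMC = demand: 51.4 + 2.0q = 258.3 - 4.3q → q* = 32.8413.
The welfare-loss triangle has base |q_m − q*| and height MEB(q_m) (the vertical gap between SMC and demand is zero at q* and MEB at q_m).
DWL = ½ × 1.0000 × 6.3000 = 3.1500.

DWL = €3.2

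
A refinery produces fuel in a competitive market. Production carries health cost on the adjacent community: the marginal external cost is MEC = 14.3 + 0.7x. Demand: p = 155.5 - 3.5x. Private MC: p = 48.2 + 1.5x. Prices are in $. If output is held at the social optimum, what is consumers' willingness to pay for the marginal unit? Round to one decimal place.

P = $98.4

Social marginal cost = private MC + MEC = 62.5 + 2.2x.
Set SMC = demand: 62.5 + 2.2x = 155.5 - 3.5x → x* = 16.3158.
Consumer price on the demand curve at x*: 155.5 − 3.5×16.3158 = 98.3947.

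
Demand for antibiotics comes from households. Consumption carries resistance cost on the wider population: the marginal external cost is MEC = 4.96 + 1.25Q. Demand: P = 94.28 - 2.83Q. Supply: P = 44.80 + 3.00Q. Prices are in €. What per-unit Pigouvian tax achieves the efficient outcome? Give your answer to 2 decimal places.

Social marginal benefit = demand − MEC = 89.32 - 4.08Q.
Set SMB = MC: 89.32 - 4.08Q = 44.80 + 3.00Q → Q* = 6.2881.
The Pigouvian tax equals MEC at Q*: 4.96 + 1.25×6.2881 = 12.8201.

tax = €12.82 per unit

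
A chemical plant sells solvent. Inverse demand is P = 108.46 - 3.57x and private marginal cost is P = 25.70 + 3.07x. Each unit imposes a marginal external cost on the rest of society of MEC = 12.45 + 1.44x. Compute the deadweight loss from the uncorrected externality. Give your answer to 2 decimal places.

DWL = 57.18

Market equilibrium (private): 25.70 + 3.07x = 108.46 - 3.57x → x_m = 12.4639.
Social marginal cost = private MC + MEC = 38.15 + 4.51x.
Set SMC = demand: 38.15 + 4.51x = 108.46 - 3.57x → x* = 8.7017.
The loss is the area between SMC and demand from x* to x_m; with linear curves that's a triangle of height MEC(x_m).
DWL = ½ × 3.7622 × 30.3980 = 57.1817.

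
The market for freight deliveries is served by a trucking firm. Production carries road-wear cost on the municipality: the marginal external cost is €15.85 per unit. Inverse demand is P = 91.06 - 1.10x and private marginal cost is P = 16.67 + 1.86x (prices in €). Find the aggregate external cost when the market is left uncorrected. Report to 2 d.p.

€398.34

Market equilibrium (private): 16.67 + 1.86x = 91.06 - 1.10x → x_m = 25.1318.
Total external cost = MEC × x_m = 15.85 × 25.1318 = 398.3390.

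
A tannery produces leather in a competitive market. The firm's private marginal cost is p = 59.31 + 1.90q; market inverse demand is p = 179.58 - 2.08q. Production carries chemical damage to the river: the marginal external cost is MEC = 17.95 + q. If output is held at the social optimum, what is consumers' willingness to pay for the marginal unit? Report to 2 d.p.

Social marginal cost = private MC + MEC = 77.26 + 2.90q.
Set SMC = demand: 77.26 + 2.90q = 179.58 - 2.08q → q* = 20.5462.
Consumer price on the demand curve at q*: 179.58 − 2.08×20.5462 = 136.8439.

P = 136.84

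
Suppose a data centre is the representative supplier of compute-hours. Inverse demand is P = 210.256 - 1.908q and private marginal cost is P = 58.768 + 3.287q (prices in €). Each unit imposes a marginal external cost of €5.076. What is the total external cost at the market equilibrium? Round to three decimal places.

Market equilibrium (private): 58.768 + 3.287q = 210.256 - 1.908q → q_m = 29.1603.
Total external cost = MEC × q_m = 5.076 × 29.1603 = 148.0177.

€148.018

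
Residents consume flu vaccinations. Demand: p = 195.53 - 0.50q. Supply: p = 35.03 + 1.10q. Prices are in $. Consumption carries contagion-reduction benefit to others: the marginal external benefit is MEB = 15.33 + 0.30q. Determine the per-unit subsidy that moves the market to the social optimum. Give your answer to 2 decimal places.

Social marginal benefit = demand + MEB = 210.86 - 0.20q.
Set SMB = MC: 210.86 - 0.20q = 35.03 + 1.10q → q* = 135.2538.
The Pigouvian subsidy equals MEB at q*: 15.33 + 0.30×135.2538 = 55.9061.

subsidy = $55.91 per unit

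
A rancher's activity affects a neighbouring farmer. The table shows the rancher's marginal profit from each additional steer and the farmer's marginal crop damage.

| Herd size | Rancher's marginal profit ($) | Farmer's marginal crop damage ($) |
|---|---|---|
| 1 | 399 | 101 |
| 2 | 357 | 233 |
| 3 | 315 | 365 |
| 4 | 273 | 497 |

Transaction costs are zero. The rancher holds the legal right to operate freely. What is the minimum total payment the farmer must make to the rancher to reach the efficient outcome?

$588

Left alone the rancher would choose level 4 (marginal profit stays positive).
Efficient level: k* = 2 (marginal profit ≥ marginal crop damage through 2).
The farmer must at least cover the rancher's forgone profit from cutting 4→2: 315 + 273 = 588.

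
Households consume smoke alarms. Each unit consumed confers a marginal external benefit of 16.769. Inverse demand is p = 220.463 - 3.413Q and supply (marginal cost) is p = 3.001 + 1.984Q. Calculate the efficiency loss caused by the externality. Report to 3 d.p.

Market equilibrium (private): 3.001 + 1.984Q = 220.463 - 3.413Q → Q_m = 40.2931.
Social marginal benefit = demand + MEB = 237.232 - 3.413Q.
Set SMB = MC: 237.232 - 3.413Q = 3.001 + 1.984Q → Q* = 43.4002.
Height of the DWL triangle at Q_m is SMB(Q_m) − MC(Q_m) = MEB(Q_m) = 16.7690.
DWL = ½ × 3.1071 × 16.7690 = 26.0515.

DWL = 26.051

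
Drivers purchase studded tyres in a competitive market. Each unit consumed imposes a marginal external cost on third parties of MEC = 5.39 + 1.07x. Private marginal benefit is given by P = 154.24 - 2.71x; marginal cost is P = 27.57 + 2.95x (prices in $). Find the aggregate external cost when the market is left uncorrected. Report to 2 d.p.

Market equilibrium (private): 27.57 + 2.95x = 154.24 - 2.71x → x_m = 22.3799.
Total external cost = ∫₀^{x_m} (5.39 + 1.07x) dx = 5.39×22.3799 + ½×1.07×22.3799² = 388.5877.

$388.59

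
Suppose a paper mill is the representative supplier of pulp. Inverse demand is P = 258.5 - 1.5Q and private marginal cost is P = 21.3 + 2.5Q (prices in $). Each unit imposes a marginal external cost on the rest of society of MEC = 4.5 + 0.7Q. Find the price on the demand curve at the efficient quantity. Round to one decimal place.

Social marginal cost = private MC + MEC = 25.8 + 3.2Q.
Set SMC = demand: 25.8 + 3.2Q = 258.5 - 1.5Q → Q* = 49.5106.
Consumer price on the demand curve at Q*: 258.5 − 1.5×49.5106 = 184.2341.

P = $184.2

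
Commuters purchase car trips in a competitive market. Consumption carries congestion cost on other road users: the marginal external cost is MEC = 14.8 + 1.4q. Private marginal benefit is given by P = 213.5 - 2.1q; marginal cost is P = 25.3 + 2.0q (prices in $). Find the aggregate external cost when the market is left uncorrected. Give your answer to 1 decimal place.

$2154.3

Market equilibrium (private): 25.3 + 2.0q = 213.5 - 2.1q → q_m = 45.9024.
Total external cost = ∫₀^{q_m} (14.8 + 1.4q) dq = 14.8×45.9024 + ½×1.4×45.9024² = 2154.2767.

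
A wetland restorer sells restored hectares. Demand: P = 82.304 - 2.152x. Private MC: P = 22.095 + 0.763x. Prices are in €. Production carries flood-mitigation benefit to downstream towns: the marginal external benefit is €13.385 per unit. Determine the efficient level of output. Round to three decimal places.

Social marginal cost = private MC − MEB = 8.710 + 0.763x.
Set SMC = demand: 8.710 + 0.763x = 82.304 - 2.152x → x* = 25.2467.

x* = 25.247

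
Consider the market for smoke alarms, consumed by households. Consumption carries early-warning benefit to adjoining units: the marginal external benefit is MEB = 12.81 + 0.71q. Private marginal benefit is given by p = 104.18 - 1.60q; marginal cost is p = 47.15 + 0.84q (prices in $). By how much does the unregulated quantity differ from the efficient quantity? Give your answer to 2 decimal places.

17.00 units

Market equilibrium (private): 47.15 + 0.84q = 104.18 - 1.60q → q_m = 23.3730.
Social marginal benefit = demand + MEB = 116.99 - 0.89q.
Set SMB = MC: 116.99 - 0.89q = 47.15 + 0.84q → q* = 40.3699.
Gap = |23.3730 − 40.3699| = 16.9969.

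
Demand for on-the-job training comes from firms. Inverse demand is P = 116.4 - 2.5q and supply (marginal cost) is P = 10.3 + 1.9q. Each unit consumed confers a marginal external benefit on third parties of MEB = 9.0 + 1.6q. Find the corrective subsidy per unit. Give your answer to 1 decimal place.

Social marginal benefit = demand + MEB = 125.4 - 0.9q.
Set SMB = MC: 125.4 - 0.9q = 10.3 + 1.9q → q* = 41.1071.
The Pigouvian subsidy equals MEB at q*: 9.0 + 1.6×41.1071 = 74.7714.

subsidy = 74.8 per unit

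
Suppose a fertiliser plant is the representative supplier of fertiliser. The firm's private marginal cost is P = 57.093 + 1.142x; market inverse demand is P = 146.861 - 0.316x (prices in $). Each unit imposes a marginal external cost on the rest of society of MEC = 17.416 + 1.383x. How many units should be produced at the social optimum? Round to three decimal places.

x* = 25.467

Social marginal cost = private MC + MEC = 74.509 + 2.525x.
Set SMC = demand: 74.509 + 2.525x = 146.861 - 0.316x → x* = 25.4671.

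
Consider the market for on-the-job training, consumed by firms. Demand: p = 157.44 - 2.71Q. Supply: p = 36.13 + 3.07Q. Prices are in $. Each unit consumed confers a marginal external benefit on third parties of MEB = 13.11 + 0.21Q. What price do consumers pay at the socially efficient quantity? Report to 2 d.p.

Social marginal benefit = demand + MEB = 170.55 - 2.50Q.
Set SMB = MC: 170.55 - 2.50Q = 36.13 + 3.07Q → Q* = 24.1329.
Consumer price on the demand curve at Q*: 157.44 − 2.71×24.1329 = 92.0398.

P = $92.04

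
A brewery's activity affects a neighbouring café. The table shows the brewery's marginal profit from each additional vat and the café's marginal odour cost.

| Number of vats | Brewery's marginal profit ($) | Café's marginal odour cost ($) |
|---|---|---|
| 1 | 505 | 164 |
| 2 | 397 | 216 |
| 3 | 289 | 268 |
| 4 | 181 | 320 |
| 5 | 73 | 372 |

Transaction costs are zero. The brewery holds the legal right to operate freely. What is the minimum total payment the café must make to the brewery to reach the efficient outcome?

$254

Left alone the brewery would choose level 5 (marginal profit stays positive).
Efficient level: k* = 3 (marginal profit ≥ marginal odour cost through 3).
The café must at least cover the brewery's forgone profit from cutting 5→3: 181 + 73 = 254.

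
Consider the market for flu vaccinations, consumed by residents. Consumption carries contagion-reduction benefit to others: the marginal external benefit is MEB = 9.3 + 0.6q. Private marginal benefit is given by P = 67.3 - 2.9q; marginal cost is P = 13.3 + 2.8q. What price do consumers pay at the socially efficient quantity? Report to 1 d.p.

P = 31.3

Social marginal benefit = demand + MEB = 76.6 - 2.3q.
Set SMB = MC: 76.6 - 2.3q = 13.3 + 2.8q → q* = 12.4118.
Consumer price on the demand curve at q*: 67.3 − 2.9×12.4118 = 31.3058.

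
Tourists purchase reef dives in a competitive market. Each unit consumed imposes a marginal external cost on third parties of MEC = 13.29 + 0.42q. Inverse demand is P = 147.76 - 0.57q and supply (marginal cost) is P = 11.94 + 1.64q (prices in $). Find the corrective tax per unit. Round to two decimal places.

tax = $32.86 per unit

Social marginal benefit = demand − MEC = 134.47 - 0.99q.
Set SMB = MC: 134.47 - 0.99q = 11.94 + 1.64q → q* = 46.5894.
The Pigouvian tax equals MEC at q*: 13.29 + 0.42×46.5894 = 32.8575.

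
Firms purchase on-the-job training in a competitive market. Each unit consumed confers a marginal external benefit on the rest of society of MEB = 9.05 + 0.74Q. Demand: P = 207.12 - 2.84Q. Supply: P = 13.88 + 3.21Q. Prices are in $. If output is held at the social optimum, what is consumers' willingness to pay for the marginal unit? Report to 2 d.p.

Social marginal benefit = demand + MEB = 216.17 - 2.10Q.
Set SMB = MC: 216.17 - 2.10Q = 13.88 + 3.21Q → Q* = 38.0960.
Consumer price on the demand curve at Q*: 207.12 − 2.84×38.0960 = 98.9274.

P = $98.93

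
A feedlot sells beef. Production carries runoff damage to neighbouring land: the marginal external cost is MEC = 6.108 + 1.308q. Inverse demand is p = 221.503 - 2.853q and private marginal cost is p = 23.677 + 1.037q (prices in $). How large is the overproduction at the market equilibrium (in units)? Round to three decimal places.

Market equilibrium (private): 23.677 + 1.037q = 221.503 - 2.853q → q_m = 50.8550.
Social marginal cost = private MC + MEC = 29.785 + 2.345q.
Set SMC = demand: 29.785 + 2.345q = 221.503 - 2.853q → q* = 36.8830.
Gap = |50.8550 − 36.8830| = 13.9720.

13.972 units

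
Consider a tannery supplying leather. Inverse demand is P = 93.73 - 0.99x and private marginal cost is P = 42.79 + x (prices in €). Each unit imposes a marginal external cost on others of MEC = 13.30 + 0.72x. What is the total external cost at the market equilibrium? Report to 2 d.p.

Market equilibrium (private): 42.79 + x = 93.73 - 0.99x → x_m = 25.5980.
Total external cost = ∫₀^{x_m} (13.30 + 0.72x) dx = 13.30×25.5980 + ½×0.72×25.5980² = 576.3461.

€576.35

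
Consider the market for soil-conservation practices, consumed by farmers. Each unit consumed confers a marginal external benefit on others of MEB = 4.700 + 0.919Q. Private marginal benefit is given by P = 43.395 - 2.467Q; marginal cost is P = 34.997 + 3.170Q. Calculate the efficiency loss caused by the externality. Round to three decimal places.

DWL = 3.904

Market equilibrium (private): 34.997 + 3.170Q = 43.395 - 2.467Q → Q_m = 1.4898.
Social marginal benefit = demand + MEB = 48.095 - 1.548Q.
Set SMB = MC: 48.095 - 1.548Q = 34.997 + 3.170Q → Q* = 2.7762.
Between Q* and Q_m the wedge SMB − MC runs linearly from 0 to MEB(Q_m), so the loss is a triangle.
DWL = ½ × 1.2864 × 6.0691 = 3.9036.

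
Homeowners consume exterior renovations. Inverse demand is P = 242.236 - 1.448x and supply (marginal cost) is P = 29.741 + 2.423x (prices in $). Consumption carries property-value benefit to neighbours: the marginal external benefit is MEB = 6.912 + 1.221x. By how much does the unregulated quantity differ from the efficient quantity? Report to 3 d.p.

Market equilibrium (private): 29.741 + 2.423x = 242.236 - 1.448x → x_m = 54.8941.
Social marginal benefit = demand + MEB = 249.148 - 0.227x.
Set SMB = MC: 249.148 - 0.227x = 29.741 + 2.423x → x* = 82.7951.
Gap = |54.8941 − 82.7951| = 27.9010.

27.901 units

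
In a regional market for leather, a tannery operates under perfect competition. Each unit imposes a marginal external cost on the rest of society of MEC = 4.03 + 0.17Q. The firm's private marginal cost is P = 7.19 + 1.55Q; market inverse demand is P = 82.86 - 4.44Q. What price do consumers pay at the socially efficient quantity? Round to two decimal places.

Social marginal cost = private MC + MEC = 11.22 + 1.72Q.
Set SMC = demand: 11.22 + 1.72Q = 82.86 - 4.44Q → Q* = 11.6299.
Consumer price on the demand curve at Q*: 82.86 − 4.44×11.6299 = 31.2232.

P = 31.22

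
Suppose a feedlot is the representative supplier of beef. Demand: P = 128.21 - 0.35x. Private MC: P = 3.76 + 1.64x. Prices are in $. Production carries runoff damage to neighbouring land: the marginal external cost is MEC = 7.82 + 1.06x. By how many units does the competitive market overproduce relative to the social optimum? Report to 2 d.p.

24.30 units

Market equilibrium (private): 3.76 + 1.64x = 128.21 - 0.35x → x_m = 62.5377.
Social marginal cost = private MC + MEC = 11.58 + 2.70x.
Set SMC = demand: 11.58 + 2.70x = 128.21 - 0.35x → x* = 38.2393.
Gap = |62.5377 − 38.2393| = 24.2984.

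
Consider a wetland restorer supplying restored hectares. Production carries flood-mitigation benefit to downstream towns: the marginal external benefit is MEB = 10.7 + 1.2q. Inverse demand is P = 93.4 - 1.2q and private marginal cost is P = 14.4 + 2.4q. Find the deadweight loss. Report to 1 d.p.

Market equilibrium (private): 14.4 + 2.4q = 93.4 - 1.2q → q_m = 21.9444.
Social marginal cost = private MC − MEB = 3.7 + 1.2q.
Set SMC = demand: 3.7 + 1.2q = 93.4 - 1.2q → q* = 37.3750.
The welfare-loss triangle has base |q_m − q*| and height MEB(q_m) (the vertical gap between SMC and demand is zero at q* and MEB at q_m).
DWL = ½ × 15.4306 × 37.0333 = 285.7230.

DWL = 285.7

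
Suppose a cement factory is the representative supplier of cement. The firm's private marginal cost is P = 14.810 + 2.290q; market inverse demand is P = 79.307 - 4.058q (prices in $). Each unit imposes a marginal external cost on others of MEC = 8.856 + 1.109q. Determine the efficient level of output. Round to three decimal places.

Social marginal cost = private MC + MEC = 23.666 + 3.399q.
Set SMC = demand: 23.666 + 3.399q = 79.307 - 4.058q → q* = 7.4616.

q* = 7.462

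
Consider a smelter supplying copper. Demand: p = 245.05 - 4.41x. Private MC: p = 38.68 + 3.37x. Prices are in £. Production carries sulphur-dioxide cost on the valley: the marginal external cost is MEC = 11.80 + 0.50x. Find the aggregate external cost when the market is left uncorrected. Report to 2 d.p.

£488.91

Market equilibrium (private): 38.68 + 3.37x = 245.05 - 4.41x → x_m = 26.5257.
Total external cost = ∫₀^{x_m} (11.80 + 0.50x) dx = 11.80×26.5257 + ½×0.50×26.5257² = 488.9065.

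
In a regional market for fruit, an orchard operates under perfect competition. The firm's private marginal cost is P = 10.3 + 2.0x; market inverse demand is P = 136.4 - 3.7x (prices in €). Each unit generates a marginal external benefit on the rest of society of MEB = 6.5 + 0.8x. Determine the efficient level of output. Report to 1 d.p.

x* = 27.1

Social marginal cost = private MC − MEB = 3.8 + 1.2x.
Set SMC = demand: 3.8 + 1.2x = 136.4 - 3.7x → x* = 27.0612.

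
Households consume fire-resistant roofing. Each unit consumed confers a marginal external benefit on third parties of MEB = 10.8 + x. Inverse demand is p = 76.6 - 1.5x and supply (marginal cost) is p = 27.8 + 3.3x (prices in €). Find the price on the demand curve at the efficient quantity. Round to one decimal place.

Social marginal benefit = demand + MEB = 87.4 - 0.5x.
Set SMB = MC: 87.4 - 0.5x = 27.8 + 3.3x → x* = 15.6842.
Consumer price on the demand curve at x*: 76.6 − 1.5×15.6842 = 53.0737.

P = €53.1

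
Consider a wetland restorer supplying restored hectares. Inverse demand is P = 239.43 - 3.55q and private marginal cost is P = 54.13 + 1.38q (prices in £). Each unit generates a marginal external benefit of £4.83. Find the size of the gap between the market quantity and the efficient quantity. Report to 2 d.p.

Market equilibrium (private): 54.13 + 1.38q = 239.43 - 3.55q → q_m = 37.5862.
Social marginal cost = private MC − MEB = 49.30 + 1.38q.
Set SMC = demand: 49.30 + 1.38q = 239.43 - 3.55q → q* = 38.5659.
Gap = |37.5862 − 38.5659| = 0.9797.

0.98 units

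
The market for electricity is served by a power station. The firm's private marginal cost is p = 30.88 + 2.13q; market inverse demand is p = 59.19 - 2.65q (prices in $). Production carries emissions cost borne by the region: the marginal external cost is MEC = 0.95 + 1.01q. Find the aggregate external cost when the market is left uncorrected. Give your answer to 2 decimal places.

Market equilibrium (private): 30.88 + 2.13q = 59.19 - 2.65q → q_m = 5.9226.
Total external cost = ∫₀^{q_m} (0.95 + 1.01q) dq = 0.95×5.9226 + ½×1.01×5.9226² = 23.3405.

$23.34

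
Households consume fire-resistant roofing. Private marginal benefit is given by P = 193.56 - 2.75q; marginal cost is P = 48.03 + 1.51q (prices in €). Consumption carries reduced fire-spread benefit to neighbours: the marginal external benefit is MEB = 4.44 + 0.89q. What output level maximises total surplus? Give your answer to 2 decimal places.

q* = 44.50

Social marginal benefit = demand + MEB = 198.00 - 1.86q.
Set SMB = MC: 198.00 - 1.86q = 48.03 + 1.51q → q* = 44.5015.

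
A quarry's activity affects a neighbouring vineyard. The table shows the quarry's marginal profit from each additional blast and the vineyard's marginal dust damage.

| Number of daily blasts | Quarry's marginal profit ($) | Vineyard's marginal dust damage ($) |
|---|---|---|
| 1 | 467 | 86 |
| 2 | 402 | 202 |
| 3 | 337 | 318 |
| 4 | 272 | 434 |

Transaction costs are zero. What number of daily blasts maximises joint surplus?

Bargaining reaches the level where marginal profit last exceeds marginal dust damage.
That holds through level 3 (337 ≥ 318) but not at 4 (272 < 434).

3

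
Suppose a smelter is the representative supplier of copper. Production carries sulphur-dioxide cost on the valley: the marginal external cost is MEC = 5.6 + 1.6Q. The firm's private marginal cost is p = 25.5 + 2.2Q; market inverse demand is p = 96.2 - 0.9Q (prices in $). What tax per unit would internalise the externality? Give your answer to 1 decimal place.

Social marginal cost = private MC + MEC = 31.1 + 3.8Q.
Set SMC = demand: 31.1 + 3.8Q = 96.2 - 0.9Q → Q* = 13.8511.
The Pigouvian tax equals MEC at Q*: 5.6 + 1.6×13.8511 = 27.7618.

tax = $27.8 per unit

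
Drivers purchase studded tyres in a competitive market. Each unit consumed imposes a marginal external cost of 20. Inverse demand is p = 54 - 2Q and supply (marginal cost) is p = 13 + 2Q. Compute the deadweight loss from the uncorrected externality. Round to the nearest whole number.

DWL = 50

Market equilibrium (private): 13 + 2Q = 54 - 2Q → Q_m = 10.2500.
Social marginal benefit = demand − MEC = 34 - 2Q.
Set SMB = MC: 34 - 2Q = 13 + 2Q → Q* = 5.2500.
The loss is the area between SMB and MC from Q* to Q_m; with linear curves that's a triangle of height MEC(Q_m).
DWL = ½ × 5.0000 × 20.0000 = 50.0000.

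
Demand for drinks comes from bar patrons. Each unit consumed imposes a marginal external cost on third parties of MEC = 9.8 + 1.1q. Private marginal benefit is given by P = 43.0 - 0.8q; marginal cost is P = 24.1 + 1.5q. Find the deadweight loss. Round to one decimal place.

Market equilibrium (private): 24.1 + 1.5q = 43.0 - 0.8q → q_m = 8.2174.
Social marginal benefit = demand − MEC = 33.2 - 1.9q.
Set SMB = MC: 33.2 - 1.9q = 24.1 + 1.5q → q* = 2.6765.
The loss is the area between SMB and MC from q* to q_m; with linear curves that's a triangle of height MEC(q_m).
DWL = ½ × 5.5409 × 18.8391 = 52.1928.

DWL = 52.2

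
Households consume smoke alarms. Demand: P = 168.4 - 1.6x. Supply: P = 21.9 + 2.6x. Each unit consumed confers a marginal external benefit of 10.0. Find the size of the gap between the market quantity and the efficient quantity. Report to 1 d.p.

2.4 units

Market equilibrium (private): 21.9 + 2.6x = 168.4 - 1.6x → x_m = 34.8810.
Social marginal benefit = demand + MEB = 178.4 - 1.6x.
Set SMB = MC: 178.4 - 1.6x = 21.9 + 2.6x → x* = 37.2619.
Gap = |34.8810 − 37.2619| = 2.3809.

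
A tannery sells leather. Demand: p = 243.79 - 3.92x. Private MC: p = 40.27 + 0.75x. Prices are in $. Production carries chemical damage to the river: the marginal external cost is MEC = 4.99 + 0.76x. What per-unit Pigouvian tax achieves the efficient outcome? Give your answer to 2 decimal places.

Social marginal cost = private MC + MEC = 45.26 + 1.51x.
Set SMC = demand: 45.26 + 1.51x = 243.79 - 3.92x → x* = 36.5617.
The Pigouvian tax equals MEC at x*: 4.99 + 0.76×36.5617 = 32.7769.

tax = $32.78 per unit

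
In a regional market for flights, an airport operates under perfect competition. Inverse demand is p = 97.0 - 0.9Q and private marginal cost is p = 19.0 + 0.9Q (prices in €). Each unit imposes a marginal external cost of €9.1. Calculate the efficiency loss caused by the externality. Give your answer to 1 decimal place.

Market equilibrium (private): 19.0 + 0.9Q = 97.0 - 0.9Q → Q_m = 43.3333.
Social marginal cost = private MC + MEC = 28.1 + 0.9Q.
Set SMC = demand: 28.1 + 0.9Q = 97.0 - 0.9Q → Q* = 38.2778.
Between Q* and Q_m the wedge SMC − demand runs linearly from 0 to MEC(Q_m), so the loss is a triangle.
DWL = ½ × 5.0555 × 9.1000 = 23.0025.

DWL = €23.0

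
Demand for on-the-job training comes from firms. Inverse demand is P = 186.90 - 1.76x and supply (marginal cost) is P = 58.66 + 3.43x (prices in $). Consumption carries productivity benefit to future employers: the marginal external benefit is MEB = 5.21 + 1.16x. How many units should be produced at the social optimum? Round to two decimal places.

x* = 33.11

Social marginal benefit = demand + MEB = 192.11 - 0.60x.
Set SMB = MC: 192.11 - 0.60x = 58.66 + 3.43x → x* = 33.1141.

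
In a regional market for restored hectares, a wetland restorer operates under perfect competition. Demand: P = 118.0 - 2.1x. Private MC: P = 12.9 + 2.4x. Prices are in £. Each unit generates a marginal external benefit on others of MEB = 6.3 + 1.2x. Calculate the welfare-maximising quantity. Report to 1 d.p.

Social marginal cost = private MC − MEB = 6.6 + 1.2x.
Set SMC = demand: 6.6 + 1.2x = 118.0 - 2.1x → x* = 33.7576.

x* = 33.8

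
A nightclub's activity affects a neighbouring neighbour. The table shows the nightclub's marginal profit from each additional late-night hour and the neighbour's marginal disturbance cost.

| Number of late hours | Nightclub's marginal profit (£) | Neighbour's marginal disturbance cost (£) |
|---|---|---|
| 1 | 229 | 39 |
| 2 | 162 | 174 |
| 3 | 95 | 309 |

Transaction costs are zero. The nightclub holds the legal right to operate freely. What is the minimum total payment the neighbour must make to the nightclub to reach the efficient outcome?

Left alone the nightclub would choose level 3 (marginal profit stays positive).
Efficient level: k* = 1 (marginal profit ≥ marginal disturbance cost through 1).
The neighbour must at least cover the nightclub's forgone profit from cutting 3→1: 162 + 95 = 257.

£257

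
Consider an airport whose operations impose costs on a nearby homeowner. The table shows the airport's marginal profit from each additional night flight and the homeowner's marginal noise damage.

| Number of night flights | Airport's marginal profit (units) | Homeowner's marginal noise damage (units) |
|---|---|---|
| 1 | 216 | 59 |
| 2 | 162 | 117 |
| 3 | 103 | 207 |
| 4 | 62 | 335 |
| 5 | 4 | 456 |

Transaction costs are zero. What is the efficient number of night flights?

Bargaining reaches the level where marginal profit last exceeds marginal noise damage.
That holds through level 2 (162 ≥ 117) but not at 3 (103 < 207).

2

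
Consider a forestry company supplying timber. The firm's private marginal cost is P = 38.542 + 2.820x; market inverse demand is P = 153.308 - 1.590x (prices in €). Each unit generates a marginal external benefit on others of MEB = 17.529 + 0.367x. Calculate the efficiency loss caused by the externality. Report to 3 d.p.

DWL = €90.690

Market equilibrium (private): 38.542 + 2.820x = 153.308 - 1.590x → x_m = 26.0240.
Social marginal cost = private MC − MEB = 21.013 + 2.453x.
Set SMC = demand: 21.013 + 2.453x = 153.308 - 1.590x → x* = 32.7220.
Height of the DWL triangle at x_m is demand(x_m) − SMC(x_m) = MEB(x_m) = 27.0798.
DWL = ½ × 6.6980 × 27.0798 = 90.6903.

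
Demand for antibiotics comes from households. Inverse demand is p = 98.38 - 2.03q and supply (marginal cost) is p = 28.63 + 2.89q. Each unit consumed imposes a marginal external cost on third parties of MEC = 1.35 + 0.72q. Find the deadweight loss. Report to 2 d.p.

DWL = 11.84

Market equilibrium (private): 28.63 + 2.89q = 98.38 - 2.03q → q_m = 14.1768.
Social marginal benefit = demand − MEC = 97.03 - 2.75q.
Set SMB = MC: 97.03 - 2.75q = 28.63 + 2.89q → q* = 12.1277.
The loss is the area between SMB and MC from q* to q_m; with linear curves that's a triangle of height MEC(q_m).
DWL = ½ × 2.0491 × 11.5573 = 11.8410.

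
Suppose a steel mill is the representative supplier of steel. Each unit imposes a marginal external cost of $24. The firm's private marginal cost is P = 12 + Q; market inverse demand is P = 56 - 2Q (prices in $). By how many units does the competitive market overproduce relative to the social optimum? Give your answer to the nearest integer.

8 units

Market equilibrium (private): 12 + Q = 56 - 2Q → Q_m = 14.6667.
Social marginal cost = private MC + MEC = 36 + Q.
Set SMC = demand: 36 + Q = 56 - 2Q → Q* = 6.6667.
Gap = |14.6667 − 6.6667| = 8.0000.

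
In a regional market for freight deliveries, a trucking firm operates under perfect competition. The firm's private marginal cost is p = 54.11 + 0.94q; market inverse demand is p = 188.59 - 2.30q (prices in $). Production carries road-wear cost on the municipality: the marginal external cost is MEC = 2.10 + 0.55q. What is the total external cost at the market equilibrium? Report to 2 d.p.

$560.92

Market equilibrium (private): 54.11 + 0.94q = 188.59 - 2.30q → q_m = 41.5062.
Total external cost = ∫₀^{q_m} (2.10 + 0.55q) dq = 2.10×41.5062 + ½×0.55×41.5062² = 560.9233.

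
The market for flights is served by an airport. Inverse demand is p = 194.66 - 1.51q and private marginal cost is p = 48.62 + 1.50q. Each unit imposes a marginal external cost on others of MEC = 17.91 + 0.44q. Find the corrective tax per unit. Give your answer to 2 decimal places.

Social marginal cost = private MC + MEC = 66.53 + 1.94q.
Set SMC = demand: 66.53 + 1.94q = 194.66 - 1.51q → q* = 37.1391.
The Pigouvian tax equals MEC at q*: 17.91 + 0.44×37.1391 = 34.2512.

tax = 34.25 per unit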